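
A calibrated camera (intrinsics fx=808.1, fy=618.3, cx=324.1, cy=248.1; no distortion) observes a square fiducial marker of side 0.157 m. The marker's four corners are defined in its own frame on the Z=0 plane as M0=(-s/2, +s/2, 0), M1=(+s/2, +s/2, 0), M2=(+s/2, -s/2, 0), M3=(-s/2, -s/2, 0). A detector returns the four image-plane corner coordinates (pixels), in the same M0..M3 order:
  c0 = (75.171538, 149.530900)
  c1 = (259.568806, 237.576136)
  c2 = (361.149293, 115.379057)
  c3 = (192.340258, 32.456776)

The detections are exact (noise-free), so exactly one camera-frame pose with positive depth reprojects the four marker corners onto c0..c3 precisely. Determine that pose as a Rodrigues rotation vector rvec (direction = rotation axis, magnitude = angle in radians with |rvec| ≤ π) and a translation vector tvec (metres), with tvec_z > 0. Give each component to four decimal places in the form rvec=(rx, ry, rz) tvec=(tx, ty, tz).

Intrinsics K: fx=808.1, fy=618.3, cx=324.1, cy=248.1
Marker side s = 0.157 m; corners in marker frame (Z=0):
  M0 = (-0.0785, +0.0785, 0)
  M1 = (+0.0785, +0.0785, 0)
  M2 = (+0.0785, -0.0785, 0)
  M3 = (-0.0785, -0.0785, 0)
Detected image corners:
  c0 = (75.171538, 149.530900) px
  c1 = (259.568806, 237.576136) px
  c2 = (361.149293, 115.379057) px
  c3 = (192.340258, 32.456776) px
Planar DLT: solve 8×8 A·h = b for H (H[2,2]=1):
  H  [+1142.73902 -808.85243 +224.85304]
  H  [+555.79024 +694.34227 +131.65574]
  H  [+0.08941 -0.50684 +1.00000]
B = K⁻¹H; ‖b₁‖=1.628611, ‖b₂‖=1.628611; λ = 2/(‖b₁‖+‖b₂‖) = 0.614020, sign → tz>0 ⇒ λ=+0.614020
r₁ = λ·B[:,0] = (+0.84627,+0.52991,+0.05490); r₂ = λ·B[:,1] = (-0.48978,+0.81441,-0.31121)
r₃ = r₁×r₂ = (-0.20962,+0.23648,+0.94875); SVD([r₁ r₂ r₃]) → R = UVᵀ:
  R  [+0.84627 -0.48978 -0.20962]
  R  [+0.52991 +0.81441 +0.23648]
  R  [+0.05490 -0.31121 +0.94875]
t = (-0.07541, -0.11564, +0.61402) m
tr R = 2.609439; θ = arccos((tr R − 1)/2) = 0.635594 rad = 36.417°
axis k = ((R−Rᵀ)₃₂, (R−Rᵀ)₁₃, (R−Rᵀ)₂₁) / (2 sinθ) = (-0.461286, -0.222790, +0.858825)
rvec = θ·k = (-0.293190, -0.141604, +0.545864)

rvec=(-0.2932, -0.1416, 0.5459) tvec=(-0.0754, -0.1156, 0.6140)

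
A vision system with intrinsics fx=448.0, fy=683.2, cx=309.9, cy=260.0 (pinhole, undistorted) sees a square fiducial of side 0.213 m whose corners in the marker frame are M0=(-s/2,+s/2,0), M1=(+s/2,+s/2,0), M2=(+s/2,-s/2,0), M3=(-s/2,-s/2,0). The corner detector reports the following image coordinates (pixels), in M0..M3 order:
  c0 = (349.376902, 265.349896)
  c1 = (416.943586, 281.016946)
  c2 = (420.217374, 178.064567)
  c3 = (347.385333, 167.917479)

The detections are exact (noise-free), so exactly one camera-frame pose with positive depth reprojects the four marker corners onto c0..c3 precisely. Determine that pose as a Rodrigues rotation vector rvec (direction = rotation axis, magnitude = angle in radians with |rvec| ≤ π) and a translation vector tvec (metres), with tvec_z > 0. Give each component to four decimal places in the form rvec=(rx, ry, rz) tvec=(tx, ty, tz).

rvec=(0.4882, 0.4418, 0.0386) tvec=(0.2137, -0.0682, 1.3219)

Intrinsics K: fx=448.0, fy=683.2, cx=309.9, cy=260.0
Marker side s = 0.213 m; corners in marker frame (Z=0):
  M0 = (-0.1065, +0.1065, 0)
  M1 = (+0.1065, +0.1065, 0)
  M2 = (+0.1065, -0.1065, 0)
  M3 = (-0.1065, -0.1065, 0)
Detected image corners:
  c0 = (349.376902, 265.349896) px
  c1 = (416.943586, 281.016946) px
  c2 = (420.217374, 178.064567) px
  c3 = (347.385333, 167.917479) px
Planar DLT: solve 8×8 A·h = b for H (H[2,2]=1):
  H  [+212.66609 +131.36516 +382.33375]
  H  [-6.66439 +547.90700 +224.74247]
  H  [-0.30366 +0.34937 +1.00000]
B = K⁻¹H; ‖b₁‖=0.756503, ‖b₂‖=0.756503; λ = 2/(‖b₁‖+‖b₂‖) = 1.321871, sign → tz>0 ⇒ λ=+1.321871
r₁ = λ·B[:,0] = (+0.90516,+0.13986,-0.40140); r₂ = λ·B[:,1] = (+0.06815,+0.88435,+0.46182)
r₃ = r₁×r₂ = (+0.41957,-0.44537,+0.79095); SVD([r₁ r₂ r₃]) → R = UVᵀ:
  R  [+0.90516 +0.06815 +0.41957]
  R  [+0.13986 +0.88435 -0.44537]
  R  [-0.40140 +0.46182 +0.79095]
t = (+0.21372, -0.06822, +1.32187) m
tr R = 2.580462; θ = arccos((tr R − 1)/2) = 0.659610 rad = 37.793°
axis k = ((R−Rᵀ)₃₂, (R−Rᵀ)₁₃, (R−Rᵀ)₂₁) / (2 sinθ) = (+0.740191, +0.669846, +0.058514)
rvec = θ·k = (+0.488238, +0.441837, +0.038596)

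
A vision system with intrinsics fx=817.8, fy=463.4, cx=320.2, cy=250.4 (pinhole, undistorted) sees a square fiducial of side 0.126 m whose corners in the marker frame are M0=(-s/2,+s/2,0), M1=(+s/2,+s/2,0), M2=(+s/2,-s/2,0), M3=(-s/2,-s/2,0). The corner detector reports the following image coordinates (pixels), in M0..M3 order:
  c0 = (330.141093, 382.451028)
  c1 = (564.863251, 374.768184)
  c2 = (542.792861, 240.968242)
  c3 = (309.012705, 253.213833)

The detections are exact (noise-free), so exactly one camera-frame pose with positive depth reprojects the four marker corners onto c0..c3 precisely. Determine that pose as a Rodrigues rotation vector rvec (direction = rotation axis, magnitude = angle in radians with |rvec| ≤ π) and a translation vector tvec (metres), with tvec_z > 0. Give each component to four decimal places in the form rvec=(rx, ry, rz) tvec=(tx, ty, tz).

Intrinsics K: fx=817.8, fy=463.4, cx=320.2, cy=250.4
Marker side s = 0.126 m; corners in marker frame (Z=0):
  M0 = (-0.0630, +0.0630, 0)
  M1 = (+0.0630, +0.0630, 0)
  M2 = (+0.0630, -0.0630, 0)
  M3 = (-0.0630, -0.0630, 0)
Detected image corners:
  c0 = (330.141093, 382.451028) px
  c1 = (564.863251, 374.768184) px
  c2 = (542.792861, 240.968242) px
  c3 = (309.012705, 253.213833) px
Planar DLT: solve 8×8 A·h = b for H (H[2,2]=1):
  H  [+1738.67866 +168.52803 +434.66274]
  H  [-165.38223 +1041.45561 +312.91004]
  H  [-0.27583 -0.00648 +1.00000]
B = K⁻¹H; ‖b₁‖=2.260581, ‖b₂‖=2.260581; λ = 2/(‖b₁‖+‖b₂‖) = 0.442364, sign → tz>0 ⇒ λ=+0.442364
r₁ = λ·B[:,0] = (+0.98826,-0.09194,-0.12202); r₂ = λ·B[:,1] = (+0.09228,+0.99573,-0.00287)
r₃ = r₁×r₂ = (+0.12176,-0.00843,+0.99252); SVD([r₁ r₂ r₃]) → R = UVᵀ:
  R  [+0.98826 +0.09228 +0.12176]
  R  [-0.09194 +0.99573 -0.00843]
  R  [-0.12202 -0.00287 +0.99252]
t = (+0.06192, +0.05967, +0.44236) m
tr R = 2.976513; θ = arccos((tr R − 1)/2) = 0.153406 rad = 8.790°
axis k = ((R−Rᵀ)₃₂, (R−Rᵀ)₁₃, (R−Rᵀ)₂₁) / (2 sinθ) = (+0.018190, +0.797677, -0.602811)
rvec = θ·k = (+0.002790, +0.122368, -0.092475)

rvec=(0.0028, 0.1224, -0.0925) tvec=(0.0619, 0.0597, 0.4424)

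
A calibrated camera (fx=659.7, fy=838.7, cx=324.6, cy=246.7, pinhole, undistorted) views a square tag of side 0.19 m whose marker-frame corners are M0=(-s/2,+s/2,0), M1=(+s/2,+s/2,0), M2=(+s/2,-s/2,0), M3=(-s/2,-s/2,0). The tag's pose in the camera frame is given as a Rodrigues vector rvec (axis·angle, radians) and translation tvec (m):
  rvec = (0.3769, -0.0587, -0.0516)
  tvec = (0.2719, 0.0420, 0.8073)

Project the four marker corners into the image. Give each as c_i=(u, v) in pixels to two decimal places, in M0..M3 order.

c0=(467.06, 382.87) c1=(613.09, 369.89) c2=(632.79, 190.52) c3=(473.64, 202.57)

Intrinsics K: fx=659.7, fy=838.7, cx=324.6, cy=246.7
Marker side s = 0.19 m; corners in marker frame (Z=0):
  M0 = (-0.0950, +0.0950, 0)
  M1 = (+0.0950, +0.0950, 0)
  M2 = (+0.0950, -0.0950, 0)
  M3 = (-0.0950, -0.0950, 0)
rvec = (0.3769, -0.0587, -0.0516), |rvec| = θ = 0.38492 rad = 22.054°
Rodrigues: sinθ=0.37548, 1−cosθ=0.07317; R = I + sinθ·[k]× + (1−cosθ)·[k]×²:
    [+0.99698 +0.03941 -0.06687]
    [-0.06126 +0.92853 -0.36617]
    [+0.04766 +0.36916 +0.92814]
t = (0.2719, 0.0420, 0.8073) m
M0: Pc = R·M0+t = (+0.18093, +0.13603, +0.83784); u = 659.7·(+0.18093)/0.83784 + 324.6 = 467.0609, v = 838.7·(+0.13603)/0.83784 + 246.7 = 382.8695
M1: Pc = R·M1+t = (+0.37036, +0.12439, +0.84690); u = 659.7·(+0.37036)/0.84690 + 324.6 = 613.0939, v = 838.7·(+0.12439)/0.84690 + 246.7 = 369.8866
M2: Pc = R·M2+t = (+0.36287, -0.05203, +0.77676); u = 659.7·(+0.36287)/0.77676 + 324.6 = 632.7851, v = 838.7·(-0.05203)/0.77676 + 246.7 = 190.5206
M3: Pc = R·M3+t = (+0.17344, -0.04039, +0.76770); u = 659.7·(+0.17344)/0.76770 + 324.6 = 473.6423, v = 838.7·(-0.04039)/0.76770 + 246.7 = 202.5741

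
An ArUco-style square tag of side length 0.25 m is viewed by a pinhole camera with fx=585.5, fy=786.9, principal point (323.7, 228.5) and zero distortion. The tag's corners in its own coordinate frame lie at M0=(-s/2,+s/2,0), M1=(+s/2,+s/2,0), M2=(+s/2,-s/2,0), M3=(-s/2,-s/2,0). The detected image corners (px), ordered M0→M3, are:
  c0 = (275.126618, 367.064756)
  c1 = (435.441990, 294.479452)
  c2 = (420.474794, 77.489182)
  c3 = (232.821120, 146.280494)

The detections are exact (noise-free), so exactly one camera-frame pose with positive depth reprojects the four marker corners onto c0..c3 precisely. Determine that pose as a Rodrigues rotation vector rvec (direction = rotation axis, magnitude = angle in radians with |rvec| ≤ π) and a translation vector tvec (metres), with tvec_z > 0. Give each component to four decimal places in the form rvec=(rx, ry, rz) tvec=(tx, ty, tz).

Intrinsics K: fx=585.5, fy=786.9, cx=323.7, cy=228.5
Marker side s = 0.25 m; corners in marker frame (Z=0):
  M0 = (-0.1250, +0.1250, 0)
  M1 = (+0.1250, +0.1250, 0)
  M2 = (+0.1250, -0.1250, 0)
  M3 = (-0.1250, -0.1250, 0)
Detected image corners:
  c0 = (275.126618, 367.064756) px
  c1 = (435.441990, 294.479452) px
  c2 = (420.474794, 77.489182) px
  c3 = (232.821120, 146.280494) px
Planar DLT: solve 8×8 A·h = b for H (H[2,2]=1):
  H  [+780.09556 +312.57237 +344.82653]
  H  [-226.08097 +1004.99452 +228.20239]
  H  [+0.25857 +0.58596 +1.00000]
B = K⁻¹H; ‖b₁‖=1.269988, ‖b₂‖=1.269988; λ = 2/(‖b₁‖+‖b₂‖) = 0.787409, sign → tz>0 ⇒ λ=+0.787409
r₁ = λ·B[:,0] = (+0.93655,-0.28535,+0.20360); r₂ = λ·B[:,1] = (+0.16528,+0.87166,+0.46139)
r₃ = r₁×r₂ = (-0.30913,-0.39847,+0.86352); SVD([r₁ r₂ r₃]) → R = UVᵀ:
  R  [+0.93655 +0.16528 -0.30913]
  R  [-0.28535 +0.87166 -0.39847]
  R  [+0.20360 +0.46139 +0.86352]
t = (+0.02841, -0.00030, +0.78741) m
tr R = 2.671733; θ = arccos((tr R − 1)/2) = 0.581087 rad = 33.294°
axis k = ((R−Rᵀ)₃₂, (R−Rᵀ)₁₃, (R−Rᵀ)₂₁) / (2 sinθ) = (+0.783212, -0.467018, -0.410454)
rvec = θ·k = (+0.455115, -0.271378, -0.238510)

rvec=(0.4551, -0.2714, -0.2385) tvec=(0.0284, -0.0003, 0.7874)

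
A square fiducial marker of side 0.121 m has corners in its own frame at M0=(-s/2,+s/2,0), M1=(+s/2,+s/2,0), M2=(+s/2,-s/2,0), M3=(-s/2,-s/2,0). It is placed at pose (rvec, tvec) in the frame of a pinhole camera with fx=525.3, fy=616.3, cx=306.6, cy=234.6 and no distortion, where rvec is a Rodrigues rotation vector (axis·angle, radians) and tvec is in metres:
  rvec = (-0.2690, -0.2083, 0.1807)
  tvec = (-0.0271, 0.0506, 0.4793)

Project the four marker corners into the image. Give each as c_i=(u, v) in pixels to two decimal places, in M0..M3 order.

Intrinsics K: fx=525.3, fy=616.3, cx=306.6, cy=234.6
Marker side s = 0.121 m; corners in marker frame (Z=0):
  M0 = (-0.0605, +0.0605, 0)
  M1 = (+0.0605, +0.0605, 0)
  M2 = (+0.0605, -0.0605, 0)
  M3 = (-0.0605, -0.0605, 0)
rvec = (-0.2690, -0.2083, 0.1807), |rvec| = θ = 0.38523 rad = 22.072°
Rodrigues: sinθ=0.37577, 1−cosθ=0.07329; R = I + sinθ·[k]× + (1−cosθ)·[k]×²:
    [+0.96245 -0.14859 -0.22719]
    [+0.20394 +0.94814 +0.24381]
    [+0.17918 -0.28098 +0.94284]
t = (-0.0271, 0.0506, 0.4793) m
M0: Pc = R·M0+t = (-0.09432, +0.09562, +0.45146); u = 525.3·(-0.09432)/0.45146 + 306.6 = 196.8557, v = 616.3·(+0.09562)/0.45146 + 234.6 = 365.1393
M1: Pc = R·M1+t = (+0.02214, +0.12030, +0.47314); u = 525.3·(+0.02214)/0.47314 + 306.6 = 331.1788, v = 616.3·(+0.12030)/0.47314 + 234.6 = 391.3001
M2: Pc = R·M2+t = (+0.04012, +0.00558, +0.50714); u = 525.3·(+0.04012)/0.50714 + 306.6 = 348.1544, v = 616.3·(+0.00558)/0.50714 + 234.6 = 241.3758
M3: Pc = R·M3+t = (-0.07634, -0.01910, +0.48546); u = 525.3·(-0.07634)/0.48546 + 306.6 = 223.9968, v = 616.3·(-0.01910)/0.48546 + 234.6 = 210.3515

c0=(196.86, 365.14) c1=(331.18, 391.30) c2=(348.15, 241.38) c3=(224.00, 210.35)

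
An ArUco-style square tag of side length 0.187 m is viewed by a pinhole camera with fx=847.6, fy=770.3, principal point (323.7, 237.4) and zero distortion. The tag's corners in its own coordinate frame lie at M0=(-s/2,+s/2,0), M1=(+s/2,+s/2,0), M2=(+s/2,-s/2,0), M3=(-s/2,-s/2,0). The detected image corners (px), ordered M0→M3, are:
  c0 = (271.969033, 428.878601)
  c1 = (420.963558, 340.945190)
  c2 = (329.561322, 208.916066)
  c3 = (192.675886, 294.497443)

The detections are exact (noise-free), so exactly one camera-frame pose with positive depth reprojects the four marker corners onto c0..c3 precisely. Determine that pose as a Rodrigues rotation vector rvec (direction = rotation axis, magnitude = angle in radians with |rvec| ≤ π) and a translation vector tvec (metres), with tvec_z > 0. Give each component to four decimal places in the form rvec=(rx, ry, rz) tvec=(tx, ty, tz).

rvec=(-0.2917, 0.2280, -0.5699) tvec=(-0.0239, 0.0931, 0.9058)

Intrinsics K: fx=847.6, fy=770.3, cx=323.7, cy=237.4
Marker side s = 0.187 m; corners in marker frame (Z=0):
  M0 = (-0.0935, +0.0935, 0)
  M1 = (+0.0935, +0.0935, 0)
  M2 = (+0.0935, -0.0935, 0)
  M3 = (-0.0935, -0.0935, 0)
Detected image corners:
  c0 = (271.969033, 428.878601) px
  c1 = (420.963558, 340.945190) px
  c2 = (329.561322, 208.916066) px
  c3 = (192.675886, 294.497443) px
Planar DLT: solve 8×8 A·h = b for H (H[2,2]=1):
  H  [+719.39056 +344.54643 +301.36374]
  H  [-509.70870 +595.66655 +316.61123]
  H  [-0.14445 -0.36677 +1.00000]
B = K⁻¹H; ‖b₁‖=1.104004, ‖b₂‖=1.104004; λ = 2/(‖b₁‖+‖b₂‖) = 0.905793, sign → tz>0 ⇒ λ=+0.905793
r₁ = λ·B[:,0] = (+0.81875,-0.55904,-0.13085); r₂ = λ·B[:,1] = (+0.49508,+0.80283,-0.33222)
r₃ = r₁×r₂ = (+0.29077,+0.20722,+0.93408); SVD([r₁ r₂ r₃]) → R = UVᵀ:
  R  [+0.81875 +0.49508 +0.29077]
  R  [-0.55904 +0.80283 +0.20722]
  R  [-0.13085 -0.33222 +0.93408]
t = (-0.02387, +0.09314, +0.90579) m
tr R = 2.555664; θ = arccos((tr R − 1)/2) = 0.679588 rad = 38.938°
axis k = ((R−Rᵀ)₃₂, (R−Rᵀ)₁₃, (R−Rᵀ)₂₁) / (2 sinθ) = (-0.429166, +0.335427, -0.838633)
rvec = θ·k = (-0.291656, +0.227952, -0.569924)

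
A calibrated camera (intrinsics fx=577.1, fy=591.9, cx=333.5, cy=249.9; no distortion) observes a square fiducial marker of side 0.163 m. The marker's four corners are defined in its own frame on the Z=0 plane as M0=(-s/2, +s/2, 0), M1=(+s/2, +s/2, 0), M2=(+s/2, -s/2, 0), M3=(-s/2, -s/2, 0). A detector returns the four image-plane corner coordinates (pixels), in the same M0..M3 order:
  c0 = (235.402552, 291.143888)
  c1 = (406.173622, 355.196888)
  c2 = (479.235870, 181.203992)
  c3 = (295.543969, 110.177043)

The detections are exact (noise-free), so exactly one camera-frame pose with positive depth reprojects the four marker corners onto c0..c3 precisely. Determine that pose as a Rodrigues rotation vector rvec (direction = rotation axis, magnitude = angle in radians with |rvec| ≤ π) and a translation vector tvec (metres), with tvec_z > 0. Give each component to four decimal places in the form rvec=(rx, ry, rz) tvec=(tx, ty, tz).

rvec=(0.2394, 0.0115, 0.3564) tvec=(0.0170, -0.0100, 0.4976)

Intrinsics K: fx=577.1, fy=591.9, cx=333.5, cy=249.9
Marker side s = 0.163 m; corners in marker frame (Z=0):
  M0 = (-0.0815, +0.0815, 0)
  M1 = (+0.0815, +0.0815, 0)
  M2 = (+0.0815, -0.0815, 0)
  M3 = (-0.0815, -0.0815, 0)
Detected image corners:
  c0 = (235.402552, 291.143888) px
  c1 = (406.173622, 355.196888) px
  c2 = (479.235870, 181.203992) px
  c3 = (295.543969, 110.177043) px
Planar DLT: solve 8×8 A·h = b for H (H[2,2]=1):
  H  [+1107.74243 -242.18031 +353.25965]
  H  [+428.06941 +1199.03908 +238.00432]
  H  [+0.06200 +0.47056 +1.00000]
B = K⁻¹H; ‖b₁‖=2.009457, ‖b₂‖=2.009457; λ = 2/(‖b₁‖+‖b₂‖) = 0.497647, sign → tz>0 ⇒ λ=+0.497647
r₁ = λ·B[:,0] = (+0.93740,+0.34688,+0.03085); r₂ = λ·B[:,1] = (-0.34416,+0.90924,+0.23417)
r₃ = r₁×r₂ = (+0.05318,-0.23013,+0.97171); SVD([r₁ r₂ r₃]) → R = UVᵀ:
  R  [+0.93740 -0.34416 +0.05318]
  R  [+0.34688 +0.90924 -0.23013]
  R  [+0.03085 +0.23417 +0.97171]
t = (+0.01704, -0.01000, +0.49765) m
tr R = 2.818346; θ = arccos((tr R − 1)/2) = 0.429502 rad = 24.609°
axis k = ((R−Rᵀ)₃₂, (R−Rᵀ)₁₃, (R−Rᵀ)₂₁) / (2 sinθ) = (+0.557499, +0.026804, +0.829745)
rvec = θ·k = (+0.239447, +0.011513, +0.356377)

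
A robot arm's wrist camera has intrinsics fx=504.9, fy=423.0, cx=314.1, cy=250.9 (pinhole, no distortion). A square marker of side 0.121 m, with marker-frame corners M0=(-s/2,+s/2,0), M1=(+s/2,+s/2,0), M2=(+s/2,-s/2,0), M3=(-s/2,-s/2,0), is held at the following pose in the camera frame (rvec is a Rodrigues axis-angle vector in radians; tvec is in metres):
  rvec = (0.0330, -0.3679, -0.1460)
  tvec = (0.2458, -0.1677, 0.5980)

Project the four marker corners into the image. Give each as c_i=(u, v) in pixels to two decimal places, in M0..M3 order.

Intrinsics K: fx=504.9, fy=423.0, cx=314.1, cy=250.9
Marker side s = 0.121 m; corners in marker frame (Z=0):
  M0 = (-0.0605, +0.0605, 0)
  M1 = (+0.0605, +0.0605, 0)
  M2 = (+0.0605, -0.0605, 0)
  M3 = (-0.0605, -0.0605, 0)
rvec = (0.0330, -0.3679, -0.1460), |rvec| = θ = 0.39718 rad = 22.757°
Rodrigues: sinθ=0.38682, 1−cosθ=0.07785; R = I + sinθ·[k]× + (1−cosθ)·[k]×²:
    [+0.92269 +0.13620 -0.36068]
    [-0.14818 +0.98894 -0.00563]
    [+0.35593 +0.05864 +0.93267]
t = (0.2458, -0.1677, 0.5980) m
M0: Pc = R·M0+t = (+0.19822, -0.09890, +0.58001); u = 504.9·(+0.19822)/0.58001 + 314.1 = 486.6473, v = 423.0·(-0.09890)/0.58001 + 250.9 = 178.7702
M1: Pc = R·M1+t = (+0.30986, -0.11683, +0.62308); u = 504.9·(+0.30986)/0.62308 + 314.1 = 565.1904, v = 423.0·(-0.11683)/0.62308 + 250.9 = 171.5833
M2: Pc = R·M2+t = (+0.29338, -0.23650, +0.61599); u = 504.9·(+0.29338)/0.61599 + 314.1 = 554.5747, v = 423.0·(-0.23650)/0.61599 + 250.9 = 88.4970
M3: Pc = R·M3+t = (+0.18174, -0.21857, +0.57292); u = 504.9·(+0.18174)/0.57292 + 314.1 = 474.2607, v = 423.0·(-0.21857)/0.57292 + 250.9 = 89.5272

c0=(486.65, 178.77) c1=(565.19, 171.58) c2=(554.57, 88.50) c3=(474.26, 89.53)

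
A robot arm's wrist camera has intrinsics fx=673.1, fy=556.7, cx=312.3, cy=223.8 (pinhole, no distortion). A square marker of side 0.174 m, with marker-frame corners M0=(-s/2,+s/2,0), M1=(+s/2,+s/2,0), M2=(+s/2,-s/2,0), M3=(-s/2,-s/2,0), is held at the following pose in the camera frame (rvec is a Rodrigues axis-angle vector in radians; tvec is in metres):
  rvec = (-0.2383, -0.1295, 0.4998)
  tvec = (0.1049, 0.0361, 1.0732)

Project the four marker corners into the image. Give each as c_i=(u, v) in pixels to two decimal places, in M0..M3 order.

c0=(305.42, 259.82) c1=(401.97, 304.21) c2=(447.07, 226.11) c3=(354.95, 182.73)

Intrinsics K: fx=673.1, fy=556.7, cx=312.3, cy=223.8
Marker side s = 0.174 m; corners in marker frame (Z=0):
  M0 = (-0.0870, +0.0870, 0)
  M1 = (+0.0870, +0.0870, 0)
  M2 = (+0.0870, -0.0870, 0)
  M3 = (-0.0870, -0.0870, 0)
rvec = (-0.2383, -0.1295, 0.4998), |rvec| = θ = 0.56865 rad = 32.581°
Rodrigues: sinθ=0.53849, 1−cosθ=0.15737; R = I + sinθ·[k]× + (1−cosθ)·[k]×²:
    [+0.87027 -0.45828 -0.18060]
    [+0.48832 +0.85079 +0.19416]
    [+0.06467 -0.25716 +0.96420]
t = (0.1049, 0.0361, 1.0732) m
M0: Pc = R·M0+t = (-0.01068, +0.06764, +1.04520); u = 673.1·(-0.01068)/1.04520 + 312.3 = 305.4199, v = 556.7·(+0.06764)/1.04520 + 223.8 = 259.8244
M1: Pc = R·M1+t = (+0.14074, +0.15260, +1.05645); u = 673.1·(+0.14074)/1.05645 + 312.3 = 401.9719, v = 556.7·(+0.15260)/1.05645 + 223.8 = 304.2141
M2: Pc = R·M2+t = (+0.22048, +0.00456, +1.10120); u = 673.1·(+0.22048)/1.10120 + 312.3 = 447.0689, v = 556.7·(+0.00456)/1.10120 + 223.8 = 226.1075
M3: Pc = R·M3+t = (+0.06906, -0.08040, +1.08995); u = 673.1·(+0.06906)/1.08995 + 312.3 = 354.9463, v = 556.7·(-0.08040)/1.08995 + 223.8 = 182.7338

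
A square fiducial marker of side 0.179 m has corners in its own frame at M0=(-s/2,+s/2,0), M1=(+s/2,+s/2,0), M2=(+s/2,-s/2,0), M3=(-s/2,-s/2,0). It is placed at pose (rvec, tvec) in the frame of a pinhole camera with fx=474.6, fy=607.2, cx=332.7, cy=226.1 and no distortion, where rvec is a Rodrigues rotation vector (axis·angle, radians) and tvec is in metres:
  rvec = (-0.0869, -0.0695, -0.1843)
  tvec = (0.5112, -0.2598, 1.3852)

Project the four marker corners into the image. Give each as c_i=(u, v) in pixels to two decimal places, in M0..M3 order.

c0=(485.02, 156.99) c1=(543.66, 143.57) c2=(530.22, 68.34) c3=(472.05, 80.88)

Intrinsics K: fx=474.6, fy=607.2, cx=332.7, cy=226.1
Marker side s = 0.179 m; corners in marker frame (Z=0):
  M0 = (-0.0895, +0.0895, 0)
  M1 = (+0.0895, +0.0895, 0)
  M2 = (+0.0895, -0.0895, 0)
  M3 = (-0.0895, -0.0895, 0)
rvec = (-0.0869, -0.0695, -0.1843), |rvec| = θ = 0.21529 rad = 12.335°
Rodrigues: sinθ=0.21363, 1−cosθ=0.02308; R = I + sinθ·[k]× + (1−cosθ)·[k]×²:
    [+0.98068 +0.18589 -0.06099]
    [-0.17987 +0.97932 +0.09261]
    [+0.07694 -0.07985 +0.99383]
t = (0.5112, -0.2598, 1.3852) m
M0: Pc = R·M0+t = (+0.44007, -0.15605, +1.37117); u = 474.6·(+0.44007)/1.37117 + 332.7 = 485.0195, v = 607.2·(-0.15605)/1.37117 + 226.1 = 156.9947
M1: Pc = R·M1+t = (+0.61561, -0.18825, +1.38494); u = 474.6·(+0.61561)/1.38494 + 332.7 = 543.6603, v = 607.2·(-0.18825)/1.38494 + 226.1 = 143.5657
M2: Pc = R·M2+t = (+0.58233, -0.36355, +1.39923); u = 474.6·(+0.58233)/1.39923 + 332.7 = 530.2193, v = 607.2·(-0.36355)/1.39923 + 226.1 = 68.3377
M3: Pc = R·M3+t = (+0.40679, -0.33135, +1.38546); u = 474.6·(+0.40679)/1.38546 + 332.7 = 472.0499, v = 607.2·(-0.33135)/1.38546 + 226.1 = 80.8803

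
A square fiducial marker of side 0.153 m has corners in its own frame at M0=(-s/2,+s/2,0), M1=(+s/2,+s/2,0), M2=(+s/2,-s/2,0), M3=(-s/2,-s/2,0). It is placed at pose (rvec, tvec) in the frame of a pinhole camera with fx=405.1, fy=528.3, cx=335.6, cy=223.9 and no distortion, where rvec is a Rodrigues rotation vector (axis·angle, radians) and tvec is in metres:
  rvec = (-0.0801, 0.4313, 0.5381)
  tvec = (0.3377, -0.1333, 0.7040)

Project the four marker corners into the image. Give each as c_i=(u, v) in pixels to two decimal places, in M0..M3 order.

Intrinsics K: fx=405.1, fy=528.3, cx=335.6, cy=223.9
Marker side s = 0.153 m; corners in marker frame (Z=0):
  M0 = (-0.0765, +0.0765, 0)
  M1 = (+0.0765, +0.0765, 0)
  M2 = (+0.0765, -0.0765, 0)
  M3 = (-0.0765, -0.0765, 0)
rvec = (-0.0801, 0.4313, 0.5381), |rvec| = θ = 0.69425 rad = 39.778°
Rodrigues: sinθ=0.63981, 1−cosθ=0.23147; R = I + sinθ·[k]× + (1−cosθ)·[k]×²:
    [+0.77161 -0.51249 +0.37678]
    [+0.47931 +0.85787 +0.18527]
    [-0.41818 +0.03764 +0.90759]
t = (0.3377, -0.1333, 0.7040) m
M0: Pc = R·M0+t = (+0.23947, -0.10434, +0.73887); u = 405.1·(+0.23947)/0.73887 + 335.6 = 466.8919, v = 528.3·(-0.10434)/0.73887 + 223.9 = 149.2952
M1: Pc = R·M1+t = (+0.35752, -0.03101, +0.67489); u = 405.1·(+0.35752)/0.67489 + 335.6 = 550.2019, v = 528.3·(-0.03101)/0.67489 + 223.9 = 199.6287
M2: Pc = R·M2+t = (+0.43593, -0.16226, +0.66913); u = 405.1·(+0.43593)/0.66913 + 335.6 = 599.5201, v = 528.3·(-0.16226)/0.66913 + 223.9 = 95.7911
M3: Pc = R·M3+t = (+0.31788, -0.23559, +0.73311); u = 405.1·(+0.31788)/0.73311 + 335.6 = 511.2515, v = 528.3·(-0.23559)/0.73311 + 223.9 = 54.1245

c0=(466.89, 149.30) c1=(550.20, 199.63) c2=(599.52, 95.79) c3=(511.25, 54.12)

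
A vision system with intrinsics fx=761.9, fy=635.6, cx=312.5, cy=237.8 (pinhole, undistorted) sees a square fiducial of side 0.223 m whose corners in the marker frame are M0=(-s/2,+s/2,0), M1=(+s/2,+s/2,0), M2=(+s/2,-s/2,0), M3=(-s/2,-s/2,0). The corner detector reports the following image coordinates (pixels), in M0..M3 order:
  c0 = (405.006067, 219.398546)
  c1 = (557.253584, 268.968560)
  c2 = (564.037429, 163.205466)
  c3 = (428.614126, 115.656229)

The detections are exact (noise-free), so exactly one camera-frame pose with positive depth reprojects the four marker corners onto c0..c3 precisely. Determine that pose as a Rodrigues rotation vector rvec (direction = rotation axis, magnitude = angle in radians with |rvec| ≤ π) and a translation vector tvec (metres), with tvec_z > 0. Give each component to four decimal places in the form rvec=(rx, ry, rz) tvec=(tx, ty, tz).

Intrinsics K: fx=761.9, fy=635.6, cx=312.5, cy=237.8
Marker side s = 0.223 m; corners in marker frame (Z=0):
  M0 = (-0.1115, +0.1115, 0)
  M1 = (+0.1115, +0.1115, 0)
  M2 = (+0.1115, -0.1115, 0)
  M3 = (-0.1115, -0.1115, 0)
Detected image corners:
  c0 = (405.006067, 219.398546) px
  c1 = (557.253584, 268.968560) px
  c2 = (564.037429, 163.205466) px
  c3 = (428.614126, 115.656229) px
Planar DLT: solve 8×8 A·h = b for H (H[2,2]=1):
  H  [+715.84382 -316.15352 +490.35625]
  H  [+246.14175 +372.23737 +189.24041]
  H  [+0.14933 -0.50875 +1.00000]
B = K⁻¹H; ‖b₁‖=0.950543, ‖b₂‖=0.950543; λ = 2/(‖b₁‖+‖b₂‖) = 1.052030, sign → tz>0 ⇒ λ=+1.052030
r₁ = λ·B[:,0] = (+0.92400,+0.34863,+0.15710); r₂ = λ·B[:,1] = (-0.21702,+0.81636,-0.53522)
r₃ = r₁×r₂ = (-0.31484,+0.46045,+0.82998); SVD([r₁ r₂ r₃]) → R = UVᵀ:
  R  [+0.92400 -0.21702 -0.31484]
  R  [+0.34863 +0.81636 +0.46045]
  R  [+0.15710 -0.53522 +0.82998]
t = (+0.24558, -0.08037, +1.05203) m
tr R = 2.570339; θ = arccos((tr R − 1)/2) = 0.667826 rad = 38.264°
axis k = ((R−Rᵀ)₃₂, (R−Rᵀ)₁₃, (R−Rᵀ)₂₁) / (2 sinθ) = (-0.803886, -0.381041, +0.456701)
rvec = θ·k = (-0.536856, -0.254469, +0.304997)

rvec=(-0.5369, -0.2545, 0.3050) tvec=(0.2456, -0.0804, 1.0520)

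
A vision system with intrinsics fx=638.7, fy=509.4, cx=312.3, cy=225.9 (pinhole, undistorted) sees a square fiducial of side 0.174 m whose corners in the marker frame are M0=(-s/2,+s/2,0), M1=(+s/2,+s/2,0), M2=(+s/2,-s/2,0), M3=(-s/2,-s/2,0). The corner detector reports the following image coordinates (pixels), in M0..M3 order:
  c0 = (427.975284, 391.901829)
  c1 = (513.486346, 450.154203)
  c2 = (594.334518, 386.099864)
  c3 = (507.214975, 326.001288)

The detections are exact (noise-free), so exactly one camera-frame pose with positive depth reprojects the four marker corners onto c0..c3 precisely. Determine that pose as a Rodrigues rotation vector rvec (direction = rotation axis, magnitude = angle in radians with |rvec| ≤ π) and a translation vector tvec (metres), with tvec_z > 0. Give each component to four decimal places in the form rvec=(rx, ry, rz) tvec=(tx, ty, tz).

Intrinsics K: fx=638.7, fy=509.4, cx=312.3, cy=225.9
Marker side s = 0.174 m; corners in marker frame (Z=0):
  M0 = (-0.0870, +0.0870, 0)
  M1 = (+0.0870, +0.0870, 0)
  M2 = (+0.0870, -0.0870, 0)
  M3 = (-0.0870, -0.0870, 0)
Detected image corners:
  c0 = (427.975284, 391.901829) px
  c1 = (513.486346, 450.154203) px
  c2 = (594.334518, 386.099864) px
  c3 = (507.214975, 326.001288) px
Planar DLT: solve 8×8 A·h = b for H (H[2,2]=1):
  H  [+514.21711 -388.45109 +510.39862]
  H  [+353.87581 +427.87381 +389.02722]
  H  [+0.03565 +0.14016 +1.00000]
B = K⁻¹H; ‖b₁‖=1.040467, ‖b₂‖=1.040467; λ = 2/(‖b₁‖+‖b₂‖) = 0.961107, sign → tz>0 ⇒ λ=+0.961107
r₁ = λ·B[:,0] = (+0.75703,+0.65248,+0.03426); r₂ = λ·B[:,1] = (-0.65040,+0.74755,+0.13471)
r₃ = r₁×r₂ = (+0.06228,-0.12426,+0.99029); SVD([r₁ r₂ r₃]) → R = UVᵀ:
  R  [+0.75703 -0.65040 +0.06228]
  R  [+0.65248 +0.74755 -0.12426]
  R  [+0.03426 +0.13471 +0.99029]
t = (+0.29810, +0.30778, +0.96111) m
tr R = 2.494876; θ = arccos((tr R − 1)/2) = 0.726599 rad = 41.631°
axis k = ((R−Rᵀ)₃₂, (R−Rᵀ)₁₃, (R−Rᵀ)₂₁) / (2 sinθ) = (+0.194909, +0.021085, +0.980595)
rvec = θ·k = (+0.141621, +0.015321, +0.712499)

rvec=(0.1416, 0.0153, 0.7125) tvec=(0.2981, 0.3078, 0.9611)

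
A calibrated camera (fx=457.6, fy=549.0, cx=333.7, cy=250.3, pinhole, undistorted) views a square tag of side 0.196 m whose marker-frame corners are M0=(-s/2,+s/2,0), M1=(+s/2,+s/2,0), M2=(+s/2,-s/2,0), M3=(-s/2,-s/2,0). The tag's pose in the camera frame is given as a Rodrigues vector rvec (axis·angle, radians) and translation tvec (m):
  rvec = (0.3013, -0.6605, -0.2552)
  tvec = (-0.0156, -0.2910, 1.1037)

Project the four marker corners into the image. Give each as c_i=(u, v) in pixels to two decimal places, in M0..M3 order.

c0=(301.22, 164.97) c1=(361.45, 143.48) c2=(352.30, 48.29) c3=(286.98, 60.93)

Intrinsics K: fx=457.6, fy=549.0, cx=333.7, cy=250.3
Marker side s = 0.196 m; corners in marker frame (Z=0):
  M0 = (-0.0980, +0.0980, 0)
  M1 = (+0.0980, +0.0980, 0)
  M2 = (+0.0980, -0.0980, 0)
  M3 = (-0.0980, -0.0980, 0)
rvec = (0.3013, -0.6605, -0.2552), |rvec| = θ = 0.76953 rad = 44.091°
Rodrigues: sinθ=0.69579, 1−cosθ=0.28176; R = I + sinθ·[k]× + (1−cosθ)·[k]×²:
    [+0.76144 +0.13606 -0.63380]
    [-0.32544 +0.92582 -0.19223]
    [+0.56063 +0.35263 +0.74923]
t = (-0.0156, -0.2910, 1.1037) m
M0: Pc = R·M0+t = (-0.07689, -0.16838, +1.08332); u = 457.6·(-0.07689)/1.08332 + 333.7 = 301.2224, v = 549.0·(-0.16838)/1.08332 + 250.3 = 164.9704
M1: Pc = R·M1+t = (+0.07235, -0.23216, +1.19320); u = 457.6·(+0.07235)/1.19320 + 333.7 = 361.4484, v = 549.0·(-0.23216)/1.19320 + 250.3 = 143.4802
M2: Pc = R·M2+t = (+0.04569, -0.41362, +1.12408); u = 457.6·(+0.04569)/1.12408 + 333.7 = 352.2986, v = 549.0·(-0.41362)/1.12408 + 250.3 = 48.2874
M3: Pc = R·M3+t = (-0.10355, -0.34984, +1.01420); u = 457.6·(-0.10355)/1.01420 + 333.7 = 286.9770, v = 549.0·(-0.34984)/1.01420 + 250.3 = 60.9285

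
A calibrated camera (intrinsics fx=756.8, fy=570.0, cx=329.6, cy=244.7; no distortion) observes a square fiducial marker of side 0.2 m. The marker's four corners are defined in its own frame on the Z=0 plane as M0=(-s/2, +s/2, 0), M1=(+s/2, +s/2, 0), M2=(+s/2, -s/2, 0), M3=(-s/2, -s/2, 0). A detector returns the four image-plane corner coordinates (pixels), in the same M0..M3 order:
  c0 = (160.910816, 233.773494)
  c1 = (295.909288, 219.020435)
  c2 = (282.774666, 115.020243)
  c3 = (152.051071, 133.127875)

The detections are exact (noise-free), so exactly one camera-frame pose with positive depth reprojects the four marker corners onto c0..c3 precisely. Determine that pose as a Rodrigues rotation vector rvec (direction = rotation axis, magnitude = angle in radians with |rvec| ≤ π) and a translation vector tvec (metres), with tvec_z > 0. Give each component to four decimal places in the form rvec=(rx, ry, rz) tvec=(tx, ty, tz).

rvec=(-0.1458, 0.2124, -0.1167) tvec=(-0.1533, -0.1320, 1.0740)

Intrinsics K: fx=756.8, fy=570.0, cx=329.6, cy=244.7
Marker side s = 0.2 m; corners in marker frame (Z=0):
  M0 = (-0.1000, +0.1000, 0)
  M1 = (+0.1000, +0.1000, 0)
  M2 = (+0.1000, -0.1000, 0)
  M3 = (-0.1000, -0.1000, 0)
Detected image corners:
  c0 = (160.910816, 233.773494) px
  c1 = (295.909288, 219.020435) px
  c2 = (282.774666, 115.020243) px
  c3 = (152.051071, 133.127875) px
Planar DLT: solve 8×8 A·h = b for H (H[2,2]=1):
  H  [+622.40635 +22.37948 +221.58751]
  H  [-115.08907 +485.98218 +174.64558]
  H  [-0.18726 -0.14538 +1.00000]
B = K⁻¹H; ‖b₁‖=0.931132, ‖b₂‖=0.931132; λ = 2/(‖b₁‖+‖b₂‖) = 1.073962, sign → tz>0 ⇒ λ=+1.073962
r₁ = λ·B[:,0] = (+0.97084,-0.13051,-0.20112); r₂ = λ·B[:,1] = (+0.09976,+0.98269,-0.15613)
r₃ = r₁×r₂ = (+0.21801,+0.13151,+0.96705); SVD([r₁ r₂ r₃]) → R = UVᵀ:
  R  [+0.97084 +0.09976 +0.21801]
  R  [-0.13051 +0.98269 +0.13151]
  R  [-0.20112 -0.15613 +0.96705]
t = (-0.15328, -0.13199, +1.07396) m
tr R = 2.920567; θ = arccos((tr R − 1)/2) = 0.282781 rad = 16.202°
axis k = ((R−Rᵀ)₃₂, (R−Rᵀ)₁₃, (R−Rᵀ)₂₁) / (2 sinθ) = (-0.515441, +0.751046, -0.412615)
rvec = θ·k = (-0.145757, +0.212381, -0.116680)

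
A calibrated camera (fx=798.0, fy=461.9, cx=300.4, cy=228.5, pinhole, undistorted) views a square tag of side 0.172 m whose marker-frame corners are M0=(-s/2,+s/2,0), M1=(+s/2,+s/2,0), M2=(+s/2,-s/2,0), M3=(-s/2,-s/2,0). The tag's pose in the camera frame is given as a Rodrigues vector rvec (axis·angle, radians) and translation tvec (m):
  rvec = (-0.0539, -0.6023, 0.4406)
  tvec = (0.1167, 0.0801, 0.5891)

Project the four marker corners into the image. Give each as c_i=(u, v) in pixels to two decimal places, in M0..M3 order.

c0=(331.28, 335.45) c1=(489.22, 372.85) c2=(561.73, 255.47) c3=(424.33, 200.69)

Intrinsics K: fx=798.0, fy=461.9, cx=300.4, cy=228.5
Marker side s = 0.172 m; corners in marker frame (Z=0):
  M0 = (-0.0860, +0.0860, 0)
  M1 = (+0.0860, +0.0860, 0)
  M2 = (+0.0860, -0.0860, 0)
  M3 = (-0.0860, -0.0860, 0)
rvec = (-0.0539, -0.6023, 0.4406), |rvec| = θ = 0.74820 rad = 42.869°
Rodrigues: sinθ=0.68032, 1−cosθ=0.26708; R = I + sinθ·[k]× + (1−cosθ)·[k]×²:
    [+0.73430 -0.38514 -0.55899]
    [+0.41612 +0.90599 -0.07760]
    [+0.53633 -0.17562 +0.82554]
t = (0.1167, 0.0801, 0.5891) m
M0: Pc = R·M0+t = (+0.02043, +0.12223, +0.52787); u = 798.0·(+0.02043)/0.52787 + 300.4 = 331.2816, v = 461.9·(+0.12223)/0.52787 + 228.5 = 335.4535
M1: Pc = R·M1+t = (+0.14673, +0.19380, +0.62012); u = 798.0·(+0.14673)/0.62012 + 300.4 = 489.2165, v = 461.9·(+0.19380)/0.62012 + 228.5 = 372.8540
M2: Pc = R·M2+t = (+0.21297, +0.03797, +0.65033); u = 798.0·(+0.21297)/0.65033 + 300.4 = 561.7323, v = 461.9·(+0.03797)/0.65033 + 228.5 = 255.4688
M3: Pc = R·M3+t = (+0.08667, -0.03360, +0.55808); u = 798.0·(+0.08667)/0.55808 + 300.4 = 424.3325, v = 461.9·(-0.03360)/0.55808 + 228.5 = 200.6894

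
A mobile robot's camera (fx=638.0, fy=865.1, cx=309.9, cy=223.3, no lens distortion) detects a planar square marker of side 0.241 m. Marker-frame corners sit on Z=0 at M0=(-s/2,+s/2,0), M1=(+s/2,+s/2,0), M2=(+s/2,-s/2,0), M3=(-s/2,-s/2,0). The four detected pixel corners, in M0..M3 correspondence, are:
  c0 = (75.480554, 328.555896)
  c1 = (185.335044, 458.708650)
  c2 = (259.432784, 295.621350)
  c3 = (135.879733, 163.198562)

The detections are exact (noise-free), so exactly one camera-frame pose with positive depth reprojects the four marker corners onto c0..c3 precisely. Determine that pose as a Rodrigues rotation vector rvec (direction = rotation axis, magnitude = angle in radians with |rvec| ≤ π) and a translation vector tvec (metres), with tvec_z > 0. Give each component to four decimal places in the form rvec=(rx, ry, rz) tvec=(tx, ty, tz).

Intrinsics K: fx=638.0, fy=865.1, cx=309.9, cy=223.3
Marker side s = 0.241 m; corners in marker frame (Z=0):
  M0 = (-0.1205, +0.1205, 0)
  M1 = (+0.1205, +0.1205, 0)
  M2 = (+0.1205, -0.1205, 0)
  M3 = (-0.1205, -0.1205, 0)
Detected image corners:
  c0 = (75.480554, 328.555896) px
  c1 = (185.335044, 458.708650) px
  c2 = (259.432784, 295.621350) px
  c3 = (135.879733, 163.198562) px
Planar DLT: solve 8×8 A·h = b for H (H[2,2]=1):
  H  [+445.74349 -219.85399 +160.99107]
  H  [+473.75052 +792.47261 +313.24621]
  H  [-0.22730 +0.35607 +1.00000]
B = K⁻¹H; ‖b₁‖=1.036269, ‖b₂‖=1.036269; λ = 2/(‖b₁‖+‖b₂‖) = 0.965001, sign → tz>0 ⇒ λ=+0.965001
r₁ = λ·B[:,0] = (+0.78075,+0.58508,-0.21935); r₂ = λ·B[:,1] = (-0.49944,+0.79529,+0.34361)
r₃ = r₁×r₂ = (+0.37548,-0.15872,+0.91314); SVD([r₁ r₂ r₃]) → R = UVᵀ:
  R  [+0.78075 -0.49944 +0.37548]
  R  [+0.58508 +0.79529 -0.15872]
  R  [-0.21935 +0.34361 +0.91314]
t = (-0.22523, +0.10033, +0.96500) m
tr R = 2.489182; θ = arccos((tr R − 1)/2) = 0.730874 rad = 41.876°
axis k = ((R−Rᵀ)₃₂, (R−Rᵀ)₁₃, (R−Rᵀ)₂₁) / (2 sinθ) = (+0.376264, +0.445553, +0.812347)
rvec = θ·k = (+0.275001, +0.325643, +0.593724)

rvec=(0.2750, 0.3256, 0.5937) tvec=(-0.2252, 0.1003, 0.9650)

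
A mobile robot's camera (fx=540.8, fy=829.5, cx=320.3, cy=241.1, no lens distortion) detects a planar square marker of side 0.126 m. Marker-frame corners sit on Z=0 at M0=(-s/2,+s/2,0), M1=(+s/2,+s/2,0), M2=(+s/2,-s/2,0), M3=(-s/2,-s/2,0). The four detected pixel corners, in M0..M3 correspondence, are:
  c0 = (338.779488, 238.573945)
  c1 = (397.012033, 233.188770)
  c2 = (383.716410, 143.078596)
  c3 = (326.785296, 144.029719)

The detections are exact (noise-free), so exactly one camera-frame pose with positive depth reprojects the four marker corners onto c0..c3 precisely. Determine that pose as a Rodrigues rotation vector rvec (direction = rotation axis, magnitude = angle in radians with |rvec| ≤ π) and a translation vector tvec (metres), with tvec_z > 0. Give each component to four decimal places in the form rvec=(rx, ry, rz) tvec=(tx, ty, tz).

Intrinsics K: fx=540.8, fy=829.5, cx=320.3, cy=241.1
Marker side s = 0.126 m; corners in marker frame (Z=0):
  M0 = (-0.0630, +0.0630, 0)
  M1 = (+0.0630, +0.0630, 0)
  M2 = (+0.0630, -0.0630, 0)
  M3 = (-0.0630, -0.0630, 0)
Detected image corners:
  c0 = (338.779488, 238.573945) px
  c1 = (397.012033, 233.188770) px
  c2 = (383.716410, 143.078596) px
  c3 = (326.785296, 144.029719) px
Planar DLT: solve 8×8 A·h = b for H (H[2,2]=1):
  H  [+591.48920 +6.06717 +362.14440]
  H  [+45.75726 +682.80581 +188.92123]
  H  [+0.37219 -0.26111 +1.00000]
B = K⁻¹H; ‖b₁‖=0.950776, ‖b₂‖=0.950776; λ = 2/(‖b₁‖+‖b₂‖) = 1.051772, sign → tz>0 ⇒ λ=+1.051772
r₁ = λ·B[:,0] = (+0.91850,-0.05576,+0.39146); r₂ = λ·B[:,1] = (+0.17445,+0.94559,-0.27463)
r₃ = r₁×r₂ = (-0.35485,+0.32054,+0.87826); SVD([r₁ r₂ r₃]) → R = UVᵀ:
  R  [+0.91850 +0.17445 -0.35485]
  R  [-0.05576 +0.94559 +0.32054]
  R  [+0.39146 -0.27463 +0.87826]
t = (+0.08138, -0.06616, +1.05177) m
tr R = 2.742352; θ = arccos((tr R − 1)/2) = 0.513204 rad = 29.404°
axis k = ((R−Rᵀ)₃₂, (R−Rᵀ)₁₃, (R−Rᵀ)₂₁) / (2 sinθ) = (-0.606112, -0.760040, -0.234451)
rvec = θ·k = (-0.311059, -0.390055, -0.120321)

rvec=(-0.3111, -0.3901, -0.1203) tvec=(0.0814, -0.0662, 1.0518)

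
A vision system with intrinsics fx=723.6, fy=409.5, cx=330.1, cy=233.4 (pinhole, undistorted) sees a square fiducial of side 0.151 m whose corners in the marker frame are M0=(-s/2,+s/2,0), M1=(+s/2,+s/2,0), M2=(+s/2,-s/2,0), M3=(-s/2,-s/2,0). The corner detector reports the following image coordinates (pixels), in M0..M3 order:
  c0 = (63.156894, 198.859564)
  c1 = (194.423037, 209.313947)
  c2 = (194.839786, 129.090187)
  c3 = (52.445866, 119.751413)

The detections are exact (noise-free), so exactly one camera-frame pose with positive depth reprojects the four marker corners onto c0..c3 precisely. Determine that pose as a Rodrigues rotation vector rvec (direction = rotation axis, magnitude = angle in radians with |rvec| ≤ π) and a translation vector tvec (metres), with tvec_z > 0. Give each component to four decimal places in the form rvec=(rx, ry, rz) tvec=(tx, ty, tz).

rvec=(0.4191, 0.1506, 0.1152) tvec=(-0.2144, -0.1251, 0.7583)

Intrinsics K: fx=723.6, fy=409.5, cx=330.1, cy=233.4
Marker side s = 0.151 m; corners in marker frame (Z=0):
  M0 = (-0.0755, +0.0755, 0)
  M1 = (+0.0755, +0.0755, 0)
  M2 = (+0.0755, -0.0755, 0)
  M3 = (-0.0755, -0.0755, 0)
Detected image corners:
  c0 = (63.156894, 198.859564) px
  c1 = (194.423037, 209.313947) px
  c2 = (194.839786, 129.090187) px
  c3 = (52.445866, 119.751413) px
Planar DLT: solve 8×8 A·h = b for H (H[2,2]=1):
  H  [+884.39970 +103.27235 +125.49373]
  H  [+39.34682 +616.99917 +165.83172]
  H  [-0.16039 +0.54461 +1.00000]
B = K⁻¹H; ‖b₁‖=1.318683, ‖b₂‖=1.318683; λ = 2/(‖b₁‖+‖b₂‖) = 0.758332, sign → tz>0 ⇒ λ=+0.758332
r₁ = λ·B[:,0] = (+0.98234,+0.14219,-0.12163); r₂ = λ·B[:,1] = (-0.08018,+0.90720,+0.41300)
r₃ = r₁×r₂ = (+0.16907,-0.39595,+0.90257); SVD([r₁ r₂ r₃]) → R = UVᵀ:
  R  [+0.98234 -0.08018 +0.16907]
  R  [+0.14219 +0.90720 -0.39595]
  R  [-0.12163 +0.41300 +0.90257]
t = (-0.21443, -0.12513, +0.75833) m
tr R = 2.792107; θ = arccos((tr R − 1)/2) = 0.459998 rad = 26.356°
axis k = ((R−Rᵀ)₃₂, (R−Rᵀ)₁₃, (R−Rᵀ)₂₁) / (2 sinθ) = (+0.911089, +0.327405, +0.250443)
rvec = θ·k = (+0.419099, +0.150606, +0.115203)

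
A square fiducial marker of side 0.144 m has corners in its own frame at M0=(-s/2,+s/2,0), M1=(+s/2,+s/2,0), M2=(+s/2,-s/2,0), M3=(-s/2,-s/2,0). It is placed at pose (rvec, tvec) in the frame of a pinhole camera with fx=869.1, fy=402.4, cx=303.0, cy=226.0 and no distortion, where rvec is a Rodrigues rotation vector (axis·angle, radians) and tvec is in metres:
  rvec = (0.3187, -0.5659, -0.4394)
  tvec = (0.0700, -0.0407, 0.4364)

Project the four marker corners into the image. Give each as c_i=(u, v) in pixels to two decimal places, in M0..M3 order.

Intrinsics K: fx=869.1, fy=402.4, cx=303.0, cy=226.0
Marker side s = 0.144 m; corners in marker frame (Z=0):
  M0 = (-0.0720, +0.0720, 0)
  M1 = (+0.0720, +0.0720, 0)
  M2 = (+0.0720, -0.0720, 0)
  M3 = (-0.0720, -0.0720, 0)
rvec = (0.3187, -0.5659, -0.4394), |rvec| = θ = 0.78415 rad = 44.928°
Rodrigues: sinθ=0.70622, 1−cosθ=0.29201; R = I + sinθ·[k]× + (1−cosθ)·[k]×²:
    [+0.75623 +0.31009 -0.57617]
    [-0.48138 +0.86007 -0.16894]
    [+0.44316 +0.40512 +0.79968]
t = (0.0700, -0.0407, 0.4364) m
M0: Pc = R·M0+t = (+0.03788, +0.05588, +0.43366); u = 869.1·(+0.03788)/0.43366 + 303.0 = 378.9109, v = 402.4·(+0.05588)/0.43366 + 226.0 = 277.8565
M1: Pc = R·M1+t = (+0.14677, -0.01343, +0.49748); u = 869.1·(+0.14677)/0.49748 + 303.0 = 559.4179, v = 402.4·(-0.01343)/0.49748 + 226.0 = 215.1333
M2: Pc = R·M2+t = (+0.10212, -0.13728, +0.43914); u = 869.1·(+0.10212)/0.43914 + 303.0 = 505.1100, v = 402.4·(-0.13728)/0.43914 + 226.0 = 100.2005
M3: Pc = R·M3+t = (-0.00677, -0.06797, +0.37532); u = 869.1·(-0.00677)/0.37532 + 303.0 = 287.3130, v = 402.4·(-0.06797)/0.37532 + 226.0 = 153.1312

c0=(378.91, 277.86) c1=(559.42, 215.13) c2=(505.11, 100.20) c3=(287.31, 153.13)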